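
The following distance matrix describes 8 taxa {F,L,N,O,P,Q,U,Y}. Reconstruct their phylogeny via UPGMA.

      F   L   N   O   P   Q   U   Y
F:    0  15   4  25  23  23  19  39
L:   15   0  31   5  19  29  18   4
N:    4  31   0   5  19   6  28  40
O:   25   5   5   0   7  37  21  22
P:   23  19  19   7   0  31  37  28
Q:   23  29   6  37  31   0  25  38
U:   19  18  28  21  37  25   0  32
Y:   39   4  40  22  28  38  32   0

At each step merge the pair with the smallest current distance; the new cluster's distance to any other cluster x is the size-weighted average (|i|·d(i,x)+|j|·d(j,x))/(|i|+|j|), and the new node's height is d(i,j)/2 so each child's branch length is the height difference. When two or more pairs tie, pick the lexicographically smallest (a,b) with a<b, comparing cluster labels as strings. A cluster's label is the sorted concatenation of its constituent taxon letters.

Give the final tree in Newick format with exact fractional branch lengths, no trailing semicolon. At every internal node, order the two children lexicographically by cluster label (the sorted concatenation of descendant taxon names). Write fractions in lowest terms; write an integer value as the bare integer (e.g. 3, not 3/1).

1. join F+N (d=4) ⇒ FN; edges |F|=2, |N|=2
  updated: d(FN,L)=23, d(FN,O)=15, d(FN,P)=21, d(FN,Q)=29/2, d(FN,U)=47/2, d(FN,Y)=79/2
2. join L+Y (d=4) ⇒ LY; edges |L|=2, |Y|=2
  updated: d(FN,LY)=125/4, d(LY,O)=27/2, d(LY,P)=47/2, d(LY,Q)=67/2, d(LY,U)=25
3. join O+P (d=7) ⇒ OP; edges |O|=7/2, |P|=7/2
  updated: d(FN,OP)=18, d(LY,OP)=37/2, d(OP,Q)=34, d(OP,U)=29
4. join FN+Q (d=29/2) ⇒ FNQ; edges |FN|=21/4, |Q|=29/4
  updated: d(FNQ,LY)=32, d(FNQ,OP)=70/3, d(FNQ,U)=24
5. join LY+OP (d=37/2) ⇒ LOPY; edges |LY|=29/4, |OP|=23/4
  updated: d(FNQ,LOPY)=83/3, d(LOPY,U)=27
6. join FNQ+U (d=24) ⇒ FNQU; edges |FNQ|=19/4, |U|=12
  updated: d(FNQU,LOPY)=55/2
7. join FNQU+LOPY (d=55/2) ⇒ FLNOPQUY; edges |FNQU|=7/4, |LOPY|=9/2
final tree: ((((F:2,N:2):21/4,Q:29/4):19/4,U:12):7/4,((L:2,Y:2):29/4,(O:7/2,P:7/2):23/4):9/2)
total length: 127/2

((((F:2,N:2):21/4,Q:29/4):19/4,U:12):7/4,((L:2,Y:2):29/4,(O:7/2,P:7/2):23/4):9/2)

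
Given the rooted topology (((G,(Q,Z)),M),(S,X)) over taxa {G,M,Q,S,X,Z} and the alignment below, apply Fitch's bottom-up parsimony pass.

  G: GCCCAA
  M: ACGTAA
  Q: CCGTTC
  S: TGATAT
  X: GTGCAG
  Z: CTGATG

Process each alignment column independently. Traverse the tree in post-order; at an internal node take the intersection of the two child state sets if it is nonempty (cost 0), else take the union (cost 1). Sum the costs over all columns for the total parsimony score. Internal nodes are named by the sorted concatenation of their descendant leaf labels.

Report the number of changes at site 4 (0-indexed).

1

QZ@0: {C} ∩ {C} = {C} (intersection, +0)
GQZ@0: {G} ∪ {C} = {C,G} (union, +1)
GMQZ@0: {C,G} ∪ {A} = {A,C,G} (union, +1)
SX@0: {T} ∪ {G} = {G,T} (union, +1)
GMQSXZ@0: {A,C,G} ∩ {G,T} = {G} (intersection, +0)
QZ@1: {C} ∪ {T} = {C,T} (union, +1)
GQZ@1: {C} ∩ {C,T} = {C} (intersection, +0)
GMQZ@1: {C} ∩ {C} = {C} (intersection, +0)
SX@1: {G} ∪ {T} = {G,T} (union, +1)
GMQSXZ@1: {C} ∪ {G,T} = {C,G,T} (union, +1)
QZ@2: {G} ∩ {G} = {G} (intersection, +0)
GQZ@2: {C} ∪ {G} = {C,G} (union, +1)
GMQZ@2: {C,G} ∩ {G} = {G} (intersection, +0)
SX@2: {A} ∪ {G} = {A,G} (union, +1)
GMQSXZ@2: {G} ∩ {A,G} = {G} (intersection, +0)
QZ@3: {T} ∪ {A} = {A,T} (union, +1)
GQZ@3: {C} ∪ {A,T} = {A,C,T} (union, +1)
GMQZ@3: {A,C,T} ∩ {T} = {T} (intersection, +0)
SX@3: {T} ∪ {C} = {C,T} (union, +1)
GMQSXZ@3: {T} ∩ {C,T} = {T} (intersection, +0)
QZ@4: {T} ∩ {T} = {T} (intersection, +0)
GQZ@4: {A} ∪ {T} = {A,T} (union, +1)
GMQZ@4: {A,T} ∩ {A} = {A} (intersection, +0)
SX@4: {A} ∩ {A} = {A} (intersection, +0)
GMQSXZ@4: {A} ∩ {A} = {A} (intersection, +0)
QZ@5: {C} ∪ {G} = {C,G} (union, +1)
GQZ@5: {A} ∪ {C,G} = {A,C,G} (union, +1)
GMQZ@5: {A,C,G} ∩ {A} = {A} (intersection, +0)
SX@5: {T} ∪ {G} = {G,T} (union, +1)
GMQSXZ@5: {A} ∪ {G,T} = {A,G,T} (union, +1)
per-site changes: [3, 3, 2, 3, 1, 4]; total = 16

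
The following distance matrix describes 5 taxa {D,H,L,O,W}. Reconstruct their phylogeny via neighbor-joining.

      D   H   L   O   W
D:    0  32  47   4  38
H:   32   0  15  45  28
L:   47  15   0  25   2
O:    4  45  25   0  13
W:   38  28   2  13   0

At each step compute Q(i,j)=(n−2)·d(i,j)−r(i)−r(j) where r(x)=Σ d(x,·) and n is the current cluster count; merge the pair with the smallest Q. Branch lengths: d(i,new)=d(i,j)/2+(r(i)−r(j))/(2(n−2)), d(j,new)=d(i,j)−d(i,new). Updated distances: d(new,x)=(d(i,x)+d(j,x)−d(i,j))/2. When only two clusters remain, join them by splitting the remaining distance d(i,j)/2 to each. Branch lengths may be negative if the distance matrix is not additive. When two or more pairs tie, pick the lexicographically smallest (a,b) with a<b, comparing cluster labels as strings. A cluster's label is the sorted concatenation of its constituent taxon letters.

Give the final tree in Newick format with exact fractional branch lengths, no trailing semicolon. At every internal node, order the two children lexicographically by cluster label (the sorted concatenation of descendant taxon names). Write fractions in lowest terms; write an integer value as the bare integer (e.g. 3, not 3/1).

1. join D+O (d=4, Q=-196) ⇒ DO; edges |D|=23/3, |O|=-11/3
  updated: d(DO,H)=73/2, d(DO,L)=34, d(DO,W)=47/2
2. join DO+H (d=73/2, Q=-201/2) ⇒ DHO; edges |DO|=175/8, |H|=117/8
  updated: d(DHO,L)=25/4, d(DHO,W)=15/2
3. join DHO+L (d=25/4, Q=-63/4) ⇒ DHLO; edges |DHO|=47/8, |L|=3/8
  updated: d(DHLO,W)=13/8
4. join DHLO+W (d=13/8) ⇒ DHLOW; edges |DHLO|=13/16, |W|=13/16
final tree: ((((D:23/3,O:-11/3):175/8,H:117/8):47/8,L:3/8):13/16,W:13/16)
total length: 387/8

((((D:23/3,O:-11/3):175/8,H:117/8):47/8,L:3/8):13/16,W:13/16)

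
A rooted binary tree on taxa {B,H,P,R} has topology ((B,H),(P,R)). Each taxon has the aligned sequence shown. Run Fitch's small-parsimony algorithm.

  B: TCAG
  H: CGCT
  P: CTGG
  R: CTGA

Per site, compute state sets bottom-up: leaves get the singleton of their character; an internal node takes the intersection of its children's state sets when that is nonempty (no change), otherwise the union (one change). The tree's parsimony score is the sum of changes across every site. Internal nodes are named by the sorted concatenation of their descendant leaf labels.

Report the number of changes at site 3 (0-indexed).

2

[col 0] BH: children B:{T}, H:{C} ∪→ {C,T}; cost 1
[col 0] PR: children P:{C}, R:{C} ∩→ {C}; cost 0
[col 0] BHPR: children BH:{C,T}, PR:{C} ∩→ {C}; cost 0
[col 1] BH: children B:{C}, H:{G} ∪→ {C,G}; cost 1
[col 1] PR: children P:{T}, R:{T} ∩→ {T}; cost 0
[col 1] BHPR: children BH:{C,G}, PR:{T} ∪→ {C,G,T}; cost 1
[col 2] BH: children B:{A}, H:{C} ∪→ {A,C}; cost 1
[col 2] PR: children P:{G}, R:{G} ∩→ {G}; cost 0
[col 2] BHPR: children BH:{A,C}, PR:{G} ∪→ {A,C,G}; cost 1
[col 3] BH: children B:{G}, H:{T} ∪→ {G,T}; cost 1
[col 3] PR: children P:{G}, R:{A} ∪→ {A,G}; cost 1
[col 3] BHPR: children BH:{G,T}, PR:{A,G} ∩→ {G}; cost 0
per-site changes: [1, 2, 2, 2]; total = 7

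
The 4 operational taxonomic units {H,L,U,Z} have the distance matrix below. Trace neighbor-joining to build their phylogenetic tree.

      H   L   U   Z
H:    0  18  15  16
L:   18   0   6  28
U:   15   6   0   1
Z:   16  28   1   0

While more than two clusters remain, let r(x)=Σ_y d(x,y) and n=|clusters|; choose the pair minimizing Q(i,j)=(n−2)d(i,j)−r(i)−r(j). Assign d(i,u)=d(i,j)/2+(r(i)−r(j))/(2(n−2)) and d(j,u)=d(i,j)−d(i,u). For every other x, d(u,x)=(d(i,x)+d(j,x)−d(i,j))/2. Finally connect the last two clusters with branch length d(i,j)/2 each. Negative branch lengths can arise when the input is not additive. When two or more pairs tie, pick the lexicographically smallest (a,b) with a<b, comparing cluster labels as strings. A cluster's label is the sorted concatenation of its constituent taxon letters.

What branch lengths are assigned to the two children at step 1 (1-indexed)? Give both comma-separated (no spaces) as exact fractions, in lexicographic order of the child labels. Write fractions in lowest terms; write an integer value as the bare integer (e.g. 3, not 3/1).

33/4,39/4

iteration 1: select H,L (d=18, Q=-65); attach at lengths (33/4, 39/4); label the merged cluster HL
  updated: d(HL,U)=3/2, d(HL,Z)=13
iteration 2: select HL,U (d=3/2, Q=-31/2); attach at lengths (27/4, -21/4); label the merged cluster HLU
  updated: d(HLU,Z)=25/4
iteration 3: select HLU,Z (d=25/4); attach at lengths (25/8, 25/8); label the merged cluster HLUZ
final tree: (((H:33/4,L:39/4):27/4,U:-21/4):25/8,Z:25/8)
total length: 103/4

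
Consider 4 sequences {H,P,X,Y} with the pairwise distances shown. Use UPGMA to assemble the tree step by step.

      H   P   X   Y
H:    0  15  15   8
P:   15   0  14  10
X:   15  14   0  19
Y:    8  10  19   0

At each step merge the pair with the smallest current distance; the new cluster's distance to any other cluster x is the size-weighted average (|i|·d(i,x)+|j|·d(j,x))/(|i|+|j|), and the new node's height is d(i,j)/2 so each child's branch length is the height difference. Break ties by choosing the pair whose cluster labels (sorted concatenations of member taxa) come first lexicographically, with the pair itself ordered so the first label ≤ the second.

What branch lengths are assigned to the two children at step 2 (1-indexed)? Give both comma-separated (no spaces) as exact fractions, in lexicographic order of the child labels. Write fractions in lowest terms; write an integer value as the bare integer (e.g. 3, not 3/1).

1. join H+Y (d=8) ⇒ HY; edges |H|=4, |Y|=4
  updated: d(HY,P)=25/2, d(HY,X)=17
2. join HY+P (d=25/2) ⇒ HPY; edges |HY|=9/4, |P|=25/4
  updated: d(HPY,X)=16
3. join HPY+X (d=16) ⇒ HPXY; edges |HPY|=7/4, |X|=8
final tree: (((H:4,Y:4):9/4,P:25/4):7/4,X:8)
total length: 105/4

9/4,25/4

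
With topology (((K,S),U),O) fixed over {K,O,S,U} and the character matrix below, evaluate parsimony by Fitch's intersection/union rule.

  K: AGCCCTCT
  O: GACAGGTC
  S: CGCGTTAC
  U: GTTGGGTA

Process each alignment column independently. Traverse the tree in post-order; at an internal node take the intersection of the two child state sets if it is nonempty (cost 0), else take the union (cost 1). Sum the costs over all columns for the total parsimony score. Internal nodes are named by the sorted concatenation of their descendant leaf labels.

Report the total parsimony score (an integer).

site 0, node KS: K={A} ∪ S={C} → {A,C} (+1)
site 0, node KSU: KS={A,C} ∪ U={G} → {A,C,G} (+1)
site 0, node KOSU: KSU={A,C,G} ∩ O={G} → {G} (+0)
site 1, node KS: K={G} ∩ S={G} → {G} (+0)
site 1, node KSU: KS={G} ∪ U={T} → {G,T} (+1)
site 1, node KOSU: KSU={G,T} ∪ O={A} → {A,G,T} (+1)
site 2, node KS: K={C} ∩ S={C} → {C} (+0)
site 2, node KSU: KS={C} ∪ U={T} → {C,T} (+1)
site 2, node KOSU: KSU={C,T} ∩ O={C} → {C} (+0)
site 3, node KS: K={C} ∪ S={G} → {C,G} (+1)
site 3, node KSU: KS={C,G} ∩ U={G} → {G} (+0)
site 3, node KOSU: KSU={G} ∪ O={A} → {A,G} (+1)
site 4, node KS: K={C} ∪ S={T} → {C,T} (+1)
site 4, node KSU: KS={C,T} ∪ U={G} → {C,G,T} (+1)
site 4, node KOSU: KSU={C,G,T} ∩ O={G} → {G} (+0)
site 5, node KS: K={T} ∩ S={T} → {T} (+0)
site 5, node KSU: KS={T} ∪ U={G} → {G,T} (+1)
site 5, node KOSU: KSU={G,T} ∩ O={G} → {G} (+0)
site 6, node KS: K={C} ∪ S={A} → {A,C} (+1)
site 6, node KSU: KS={A,C} ∪ U={T} → {A,C,T} (+1)
site 6, node KOSU: KSU={A,C,T} ∩ O={T} → {T} (+0)
site 7, node KS: K={T} ∪ S={C} → {C,T} (+1)
site 7, node KSU: KS={C,T} ∪ U={A} → {A,C,T} (+1)
site 7, node KOSU: KSU={A,C,T} ∩ O={C} → {C} (+0)
per-site changes: [2, 2, 1, 2, 2, 1, 2, 2]; total = 14

14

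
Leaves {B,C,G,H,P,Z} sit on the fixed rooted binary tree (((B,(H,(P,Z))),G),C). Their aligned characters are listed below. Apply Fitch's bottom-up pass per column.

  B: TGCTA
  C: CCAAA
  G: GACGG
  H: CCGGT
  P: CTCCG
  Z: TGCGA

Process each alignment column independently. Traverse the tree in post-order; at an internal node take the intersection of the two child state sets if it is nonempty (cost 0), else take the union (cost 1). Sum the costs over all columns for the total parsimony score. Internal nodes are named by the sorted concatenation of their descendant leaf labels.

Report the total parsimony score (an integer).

15

[col 0] PZ: children P:{C}, Z:{T} ∪→ {C,T}; cost 1
[col 0] HPZ: children H:{C}, PZ:{C,T} ∩→ {C}; cost 0
[col 0] BHPZ: children B:{T}, HPZ:{C} ∪→ {C,T}; cost 1
[col 0] BGHPZ: children BHPZ:{C,T}, G:{G} ∪→ {C,G,T}; cost 1
[col 0] BCGHPZ: children BGHPZ:{C,G,T}, C:{C} ∩→ {C}; cost 0
[col 1] PZ: children P:{T}, Z:{G} ∪→ {G,T}; cost 1
[col 1] HPZ: children H:{C}, PZ:{G,T} ∪→ {C,G,T}; cost 1
[col 1] BHPZ: children B:{G}, HPZ:{C,G,T} ∩→ {G}; cost 0
[col 1] BGHPZ: children BHPZ:{G}, G:{A} ∪→ {A,G}; cost 1
[col 1] BCGHPZ: children BGHPZ:{A,G}, C:{C} ∪→ {A,C,G}; cost 1
[col 2] PZ: children P:{C}, Z:{C} ∩→ {C}; cost 0
[col 2] HPZ: children H:{G}, PZ:{C} ∪→ {C,G}; cost 1
[col 2] BHPZ: children B:{C}, HPZ:{C,G} ∩→ {C}; cost 0
[col 2] BGHPZ: children BHPZ:{C}, G:{C} ∩→ {C}; cost 0
[col 2] BCGHPZ: children BGHPZ:{C}, C:{A} ∪→ {A,C}; cost 1
[col 3] PZ: children P:{C}, Z:{G} ∪→ {C,G}; cost 1
[col 3] HPZ: children H:{G}, PZ:{C,G} ∩→ {G}; cost 0
[col 3] BHPZ: children B:{T}, HPZ:{G} ∪→ {G,T}; cost 1
[col 3] BGHPZ: children BHPZ:{G,T}, G:{G} ∩→ {G}; cost 0
[col 3] BCGHPZ: children BGHPZ:{G}, C:{A} ∪→ {A,G}; cost 1
[col 4] PZ: children P:{G}, Z:{A} ∪→ {A,G}; cost 1
[col 4] HPZ: children H:{T}, PZ:{A,G} ∪→ {A,G,T}; cost 1
[col 4] BHPZ: children B:{A}, HPZ:{A,G,T} ∩→ {A}; cost 0
[col 4] BGHPZ: children BHPZ:{A}, G:{G} ∪→ {A,G}; cost 1
[col 4] BCGHPZ: children BGHPZ:{A,G}, C:{A} ∩→ {A}; cost 0
per-site changes: [3, 4, 2, 3, 3]; total = 15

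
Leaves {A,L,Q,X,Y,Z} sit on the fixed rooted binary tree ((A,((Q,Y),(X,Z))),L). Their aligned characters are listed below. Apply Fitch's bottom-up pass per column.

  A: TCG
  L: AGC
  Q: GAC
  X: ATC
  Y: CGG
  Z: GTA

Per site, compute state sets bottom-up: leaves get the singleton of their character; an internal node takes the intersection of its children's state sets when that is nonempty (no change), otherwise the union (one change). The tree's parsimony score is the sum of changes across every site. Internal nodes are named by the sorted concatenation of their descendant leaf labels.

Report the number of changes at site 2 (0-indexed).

3

QY@0: {G} ∪ {C} = {C,G} (union, +1)
XZ@0: {A} ∪ {G} = {A,G} (union, +1)
QXYZ@0: {C,G} ∩ {A,G} = {G} (intersection, +0)
AQXYZ@0: {T} ∪ {G} = {G,T} (union, +1)
ALQXYZ@0: {G,T} ∪ {A} = {A,G,T} (union, +1)
QY@1: {A} ∪ {G} = {A,G} (union, +1)
XZ@1: {T} ∩ {T} = {T} (intersection, +0)
QXYZ@1: {A,G} ∪ {T} = {A,G,T} (union, +1)
AQXYZ@1: {C} ∪ {A,G,T} = {A,C,G,T} (union, +1)
ALQXYZ@1: {A,C,G,T} ∩ {G} = {G} (intersection, +0)
QY@2: {C} ∪ {G} = {C,G} (union, +1)
XZ@2: {C} ∪ {A} = {A,C} (union, +1)
QXYZ@2: {C,G} ∩ {A,C} = {C} (intersection, +0)
AQXYZ@2: {G} ∪ {C} = {C,G} (union, +1)
ALQXYZ@2: {C,G} ∩ {C} = {C} (intersection, +0)
per-site changes: [4, 3, 3]; total = 10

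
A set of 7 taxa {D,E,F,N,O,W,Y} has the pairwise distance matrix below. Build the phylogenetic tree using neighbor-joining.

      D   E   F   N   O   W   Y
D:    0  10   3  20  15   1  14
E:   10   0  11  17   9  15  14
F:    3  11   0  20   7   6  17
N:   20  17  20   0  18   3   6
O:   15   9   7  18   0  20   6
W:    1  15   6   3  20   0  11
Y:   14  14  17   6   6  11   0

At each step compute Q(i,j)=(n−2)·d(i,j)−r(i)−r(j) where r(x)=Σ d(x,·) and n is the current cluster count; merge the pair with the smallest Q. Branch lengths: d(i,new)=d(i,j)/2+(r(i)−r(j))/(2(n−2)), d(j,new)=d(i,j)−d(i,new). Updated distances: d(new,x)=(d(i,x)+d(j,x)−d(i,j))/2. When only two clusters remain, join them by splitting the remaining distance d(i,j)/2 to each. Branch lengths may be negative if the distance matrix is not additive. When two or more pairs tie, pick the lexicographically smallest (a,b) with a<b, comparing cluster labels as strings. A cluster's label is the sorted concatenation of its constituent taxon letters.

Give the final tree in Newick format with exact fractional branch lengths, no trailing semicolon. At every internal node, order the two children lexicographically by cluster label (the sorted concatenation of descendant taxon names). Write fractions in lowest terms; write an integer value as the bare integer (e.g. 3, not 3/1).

((((D:53/24,F:19/24):61/16,((N:43/10,W:-13/10):59/16,Y:53/16):65/16):15/16,E:5):2,O:2)

step 1: merge (N,W) at d=3, Q=-125; branch lengths N→43/10, W→-13/10; new cluster NW
  updated: d(D,NW)=9, d(E,NW)=29/2, d(F,NW)=23/2, d(NW,O)=35/2, d(NW,Y)=7
step 2: merge (NW,Y) at d=7, Q=-179/2; branch lengths NW→59/16, Y→53/16; new cluster NWY
  updated: d(D,NWY)=8, d(E,NWY)=43/4, d(F,NWY)=43/4, d(NWY,O)=33/4
step 3: merge (D,F) at d=3, Q=-235/4; branch lengths D→53/24, F→19/24; new cluster DF
  updated: d(DF,E)=9, d(DF,NWY)=63/8, d(DF,O)=19/2
step 4: merge (DF,NWY) at d=63/8, Q=-75/2; branch lengths DF→61/16, NWY→65/16; new cluster DFNWY
  updated: d(DFNWY,E)=95/16, d(DFNWY,O)=79/16
step 5: merge (DFNWY,E) at d=95/16, Q=-159/8; branch lengths DFNWY→15/16, E→5; new cluster DEFNWY
  updated: d(DEFNWY,O)=4
step 6: merge (DEFNWY,O) at d=4; branch lengths DEFNWY→2, O→2; new cluster DEFNOWY
final tree: ((((D:53/24,F:19/24):61/16,((N:43/10,W:-13/10):59/16,Y:53/16):65/16):15/16,E:5):2,O:2)
total length: 493/16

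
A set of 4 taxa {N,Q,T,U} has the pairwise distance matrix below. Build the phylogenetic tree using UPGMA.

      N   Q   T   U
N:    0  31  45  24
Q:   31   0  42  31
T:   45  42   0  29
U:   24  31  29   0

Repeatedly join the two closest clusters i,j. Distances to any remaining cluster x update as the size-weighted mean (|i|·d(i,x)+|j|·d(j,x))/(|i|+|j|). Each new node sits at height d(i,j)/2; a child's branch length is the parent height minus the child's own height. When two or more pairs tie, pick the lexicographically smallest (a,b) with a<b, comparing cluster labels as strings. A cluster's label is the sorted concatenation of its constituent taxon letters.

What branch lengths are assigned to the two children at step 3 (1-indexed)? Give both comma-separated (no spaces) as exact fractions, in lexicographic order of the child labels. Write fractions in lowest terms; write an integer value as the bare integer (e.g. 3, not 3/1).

iteration 1: select N,U (d=24); attach at lengths (12, 12); label the merged cluster NU
  updated: d(NU,Q)=31, d(NU,T)=37
iteration 2: select NU,Q (d=31); attach at lengths (7/2, 31/2); label the merged cluster NQU
  updated: d(NQU,T)=116/3
iteration 3: select NQU,T (d=116/3); attach at lengths (23/6, 58/3); label the merged cluster NQTU
final tree: (((N:12,U:12):7/2,Q:31/2):23/6,T:58/3)
total length: 397/6

23/6,58/3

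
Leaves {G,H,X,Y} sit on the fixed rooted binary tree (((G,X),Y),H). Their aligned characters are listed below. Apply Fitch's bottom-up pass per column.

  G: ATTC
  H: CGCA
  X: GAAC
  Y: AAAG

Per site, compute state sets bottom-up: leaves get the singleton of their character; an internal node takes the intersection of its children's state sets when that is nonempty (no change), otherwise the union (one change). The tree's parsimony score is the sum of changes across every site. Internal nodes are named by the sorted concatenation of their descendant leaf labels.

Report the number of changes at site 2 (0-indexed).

[col 0] GX: children G:{A}, X:{G} ∪→ {A,G}; cost 1
[col 0] GXY: children GX:{A,G}, Y:{A} ∩→ {A}; cost 0
[col 0] GHXY: children GXY:{A}, H:{C} ∪→ {A,C}; cost 1
[col 1] GX: children G:{T}, X:{A} ∪→ {A,T}; cost 1
[col 1] GXY: children GX:{A,T}, Y:{A} ∩→ {A}; cost 0
[col 1] GHXY: children GXY:{A}, H:{G} ∪→ {A,G}; cost 1
[col 2] GX: children G:{T}, X:{A} ∪→ {A,T}; cost 1
[col 2] GXY: children GX:{A,T}, Y:{A} ∩→ {A}; cost 0
[col 2] GHXY: children GXY:{A}, H:{C} ∪→ {A,C}; cost 1
[col 3] GX: children G:{C}, X:{C} ∩→ {C}; cost 0
[col 3] GXY: children GX:{C}, Y:{G} ∪→ {C,G}; cost 1
[col 3] GHXY: children GXY:{C,G}, H:{A} ∪→ {A,C,G}; cost 1
per-site changes: [2, 2, 2, 2]; total = 8

2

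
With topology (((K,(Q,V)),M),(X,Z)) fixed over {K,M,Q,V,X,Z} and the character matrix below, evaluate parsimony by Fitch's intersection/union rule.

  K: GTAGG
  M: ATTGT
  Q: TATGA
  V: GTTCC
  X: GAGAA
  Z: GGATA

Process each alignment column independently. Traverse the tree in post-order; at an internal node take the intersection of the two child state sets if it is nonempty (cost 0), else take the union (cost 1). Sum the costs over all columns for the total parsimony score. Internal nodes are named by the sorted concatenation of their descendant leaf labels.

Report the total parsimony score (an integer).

14

[col 0] QV: children Q:{T}, V:{G} ∪→ {G,T}; cost 1
[col 0] KQV: children K:{G}, QV:{G,T} ∩→ {G}; cost 0
[col 0] KMQV: children KQV:{G}, M:{A} ∪→ {A,G}; cost 1
[col 0] XZ: children X:{G}, Z:{G} ∩→ {G}; cost 0
[col 0] KMQVXZ: children KMQV:{A,G}, XZ:{G} ∩→ {G}; cost 0
[col 1] QV: children Q:{A}, V:{T} ∪→ {A,T}; cost 1
[col 1] KQV: children K:{T}, QV:{A,T} ∩→ {T}; cost 0
[col 1] KMQV: children KQV:{T}, M:{T} ∩→ {T}; cost 0
[col 1] XZ: children X:{A}, Z:{G} ∪→ {A,G}; cost 1
[col 1] KMQVXZ: children KMQV:{T}, XZ:{A,G} ∪→ {A,G,T}; cost 1
[col 2] QV: children Q:{T}, V:{T} ∩→ {T}; cost 0
[col 2] KQV: children K:{A}, QV:{T} ∪→ {A,T}; cost 1
[col 2] KMQV: children KQV:{A,T}, M:{T} ∩→ {T}; cost 0
[col 2] XZ: children X:{G}, Z:{A} ∪→ {A,G}; cost 1
[col 2] KMQVXZ: children KMQV:{T}, XZ:{A,G} ∪→ {A,G,T}; cost 1
[col 3] QV: children Q:{G}, V:{C} ∪→ {C,G}; cost 1
[col 3] KQV: children K:{G}, QV:{C,G} ∩→ {G}; cost 0
[col 3] KMQV: children KQV:{G}, M:{G} ∩→ {G}; cost 0
[col 3] XZ: children X:{A}, Z:{T} ∪→ {A,T}; cost 1
[col 3] KMQVXZ: children KMQV:{G}, XZ:{A,T} ∪→ {A,G,T}; cost 1
[col 4] QV: children Q:{A}, V:{C} ∪→ {A,C}; cost 1
[col 4] KQV: children K:{G}, QV:{A,C} ∪→ {A,C,G}; cost 1
[col 4] KMQV: children KQV:{A,C,G}, M:{T} ∪→ {A,C,G,T}; cost 1
[col 4] XZ: children X:{A}, Z:{A} ∩→ {A}; cost 0
[col 4] KMQVXZ: children KMQV:{A,C,G,T}, XZ:{A} ∩→ {A}; cost 0
per-site changes: [2, 3, 3, 3, 3]; total = 14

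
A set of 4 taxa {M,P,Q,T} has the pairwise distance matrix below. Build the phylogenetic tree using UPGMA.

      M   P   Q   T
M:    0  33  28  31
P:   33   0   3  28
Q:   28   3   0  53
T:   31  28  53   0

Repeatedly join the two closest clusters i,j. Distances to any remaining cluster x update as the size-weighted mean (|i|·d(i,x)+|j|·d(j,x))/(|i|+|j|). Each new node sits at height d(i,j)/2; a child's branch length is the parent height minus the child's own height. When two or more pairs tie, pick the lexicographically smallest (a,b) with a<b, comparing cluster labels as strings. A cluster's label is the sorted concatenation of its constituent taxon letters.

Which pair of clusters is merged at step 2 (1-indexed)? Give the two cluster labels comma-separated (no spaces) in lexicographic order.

1. join P+Q (d=3) ⇒ PQ; edges |P|=3/2, |Q|=3/2
  updated: d(M,PQ)=61/2, d(PQ,T)=81/2
2. join M+PQ (d=61/2) ⇒ MPQ; edges |M|=61/4, |PQ|=55/4
  updated: d(MPQ,T)=112/3
3. join MPQ+T (d=112/3) ⇒ MPQT; edges |MPQ|=41/12, |T|=56/3
final tree: ((M:61/4,(P:3/2,Q:3/2):55/4):41/12,T:56/3)
total length: 649/12

M,PQ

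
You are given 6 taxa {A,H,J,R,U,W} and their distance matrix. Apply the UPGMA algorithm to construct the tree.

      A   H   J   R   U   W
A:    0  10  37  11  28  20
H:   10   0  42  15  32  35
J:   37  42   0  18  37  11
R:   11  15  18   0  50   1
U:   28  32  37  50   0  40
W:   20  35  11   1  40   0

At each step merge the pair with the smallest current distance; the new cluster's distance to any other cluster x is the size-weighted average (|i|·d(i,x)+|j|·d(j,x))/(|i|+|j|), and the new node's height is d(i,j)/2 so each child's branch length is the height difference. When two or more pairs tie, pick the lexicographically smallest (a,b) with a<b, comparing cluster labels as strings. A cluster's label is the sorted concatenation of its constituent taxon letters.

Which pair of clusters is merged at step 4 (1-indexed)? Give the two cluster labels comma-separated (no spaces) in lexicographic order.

step 1: merge (R,W) at d=1; branch lengths R→1/2, W→1/2; new cluster RW
  updated: d(A,RW)=31/2, d(H,RW)=25, d(J,RW)=29/2, d(RW,U)=45
step 2: merge (A,H) at d=10; branch lengths A→5, H→5; new cluster AH
  updated: d(AH,J)=79/2, d(AH,RW)=81/4, d(AH,U)=30
step 3: merge (J,RW) at d=29/2; branch lengths J→29/4, RW→27/4; new cluster JRW
  updated: d(AH,JRW)=80/3, d(JRW,U)=127/3
step 4: merge (AH,JRW) at d=80/3; branch lengths AH→25/3, JRW→73/12; new cluster AHJRW
  updated: d(AHJRW,U)=187/5
step 5: merge (AHJRW,U) at d=187/5; branch lengths AHJRW→161/30, U→187/10; new cluster AHJRUW
final tree: (((A:5,H:5):25/3,(J:29/4,(R:1/2,W:1/2):27/4):73/12):161/30,U:187/10)
total length: 3809/60

AH,JRW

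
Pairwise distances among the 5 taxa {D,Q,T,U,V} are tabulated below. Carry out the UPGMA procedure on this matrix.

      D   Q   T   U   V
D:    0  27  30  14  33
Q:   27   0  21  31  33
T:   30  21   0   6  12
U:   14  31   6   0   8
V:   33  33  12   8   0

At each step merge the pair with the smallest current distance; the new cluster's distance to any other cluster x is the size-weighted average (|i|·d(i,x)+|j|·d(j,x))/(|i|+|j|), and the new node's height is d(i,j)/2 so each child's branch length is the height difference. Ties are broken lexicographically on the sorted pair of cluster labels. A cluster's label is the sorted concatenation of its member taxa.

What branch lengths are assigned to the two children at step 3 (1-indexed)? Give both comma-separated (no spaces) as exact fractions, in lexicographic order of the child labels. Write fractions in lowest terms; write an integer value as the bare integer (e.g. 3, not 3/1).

77/6,47/6

step 1: merge (T,U) at d=6; branch lengths T→3, U→3; new cluster TU
  updated: d(D,TU)=22, d(Q,TU)=26, d(TU,V)=10
step 2: merge (TU,V) at d=10; branch lengths TU→2, V→5; new cluster TUV
  updated: d(D,TUV)=77/3, d(Q,TUV)=85/3
step 3: merge (D,TUV) at d=77/3; branch lengths D→77/6, TUV→47/6; new cluster DTUV
  updated: d(DTUV,Q)=28
step 4: merge (DTUV,Q) at d=28; branch lengths DTUV→7/6, Q→14; new cluster DQTUV
final tree: ((D:77/6,((T:3,U:3):2,V:5):47/6):7/6,Q:14)
total length: 293/6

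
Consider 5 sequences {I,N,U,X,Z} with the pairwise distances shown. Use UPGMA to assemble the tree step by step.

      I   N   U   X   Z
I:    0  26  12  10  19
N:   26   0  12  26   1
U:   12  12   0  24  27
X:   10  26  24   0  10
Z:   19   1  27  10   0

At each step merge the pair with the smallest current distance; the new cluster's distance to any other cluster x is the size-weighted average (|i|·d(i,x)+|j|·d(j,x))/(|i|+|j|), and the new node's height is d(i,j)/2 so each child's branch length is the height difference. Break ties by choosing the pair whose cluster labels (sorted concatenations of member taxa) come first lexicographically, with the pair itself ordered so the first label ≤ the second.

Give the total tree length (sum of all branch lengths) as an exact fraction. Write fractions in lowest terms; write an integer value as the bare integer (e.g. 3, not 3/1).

1. join N+Z (d=1) ⇒ NZ; edges |N|=1/2, |Z|=1/2
  updated: d(I,NZ)=45/2, d(NZ,U)=39/2, d(NZ,X)=18
2. join I+X (d=10) ⇒ IX; edges |I|=5, |X|=5
  updated: d(IX,NZ)=81/4, d(IX,U)=18
3. join IX+U (d=18) ⇒ IUX; edges |IX|=4, |U|=9
  updated: d(IUX,NZ)=20
4. join IUX+NZ (d=20) ⇒ INUXZ; edges |IUX|=1, |NZ|=19/2
final tree: (((I:5,X:5):4,U:9):1,(N:1/2,Z:1/2):19/2)
total length: 69/2

69/2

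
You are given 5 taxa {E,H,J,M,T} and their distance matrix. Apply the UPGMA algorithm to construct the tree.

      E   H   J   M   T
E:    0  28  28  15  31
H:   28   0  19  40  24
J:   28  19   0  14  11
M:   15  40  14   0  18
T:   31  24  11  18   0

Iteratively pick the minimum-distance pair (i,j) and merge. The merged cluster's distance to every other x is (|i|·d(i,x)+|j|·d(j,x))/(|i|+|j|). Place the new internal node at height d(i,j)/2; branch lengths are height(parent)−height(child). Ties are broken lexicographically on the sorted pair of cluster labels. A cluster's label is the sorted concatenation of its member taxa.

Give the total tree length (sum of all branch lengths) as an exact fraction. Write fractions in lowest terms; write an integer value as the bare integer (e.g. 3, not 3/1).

201/4

1. join J+T (d=11) ⇒ JT; edges |J|=11/2, |T|=11/2
  updated: d(E,JT)=59/2, d(H,JT)=43/2, d(JT,M)=16
2. join E+M (d=15) ⇒ EM; edges |E|=15/2, |M|=15/2
  updated: d(EM,H)=34, d(EM,JT)=91/4
3. join H+JT (d=43/2) ⇒ HJT; edges |H|=43/4, |JT|=21/4
  updated: d(EM,HJT)=53/2
4. join EM+HJT (d=53/2) ⇒ EHJMT; edges |EM|=23/4, |HJT|=5/2
final tree: ((E:15/2,M:15/2):23/4,(H:43/4,(J:11/2,T:11/2):21/4):5/2)
total length: 201/4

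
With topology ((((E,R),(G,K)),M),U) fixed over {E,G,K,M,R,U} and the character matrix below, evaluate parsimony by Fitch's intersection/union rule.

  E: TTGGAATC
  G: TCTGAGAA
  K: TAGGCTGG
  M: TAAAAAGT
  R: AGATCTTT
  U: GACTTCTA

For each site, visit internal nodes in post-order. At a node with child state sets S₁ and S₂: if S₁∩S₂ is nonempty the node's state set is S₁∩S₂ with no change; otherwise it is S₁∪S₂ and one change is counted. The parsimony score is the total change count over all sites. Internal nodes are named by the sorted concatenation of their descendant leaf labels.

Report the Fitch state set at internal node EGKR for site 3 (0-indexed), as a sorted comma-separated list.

site 0, node ER: E={T} ∪ R={A} → {A,T} (+1)
site 0, node GK: G={T} ∩ K={T} → {T} (+0)
site 0, node EGKR: ER={A,T} ∩ GK={T} → {T} (+0)
site 0, node EGKMR: EGKR={T} ∩ M={T} → {T} (+0)
site 0, node EGKMRU: EGKMR={T} ∪ U={G} → {G,T} (+1)
site 1, node ER: E={T} ∪ R={G} → {G,T} (+1)
site 1, node GK: G={C} ∪ K={A} → {A,C} (+1)
site 1, node EGKR: ER={G,T} ∪ GK={A,C} → {A,C,G,T} (+1)
site 1, node EGKMR: EGKR={A,C,G,T} ∩ M={A} → {A} (+0)
site 1, node EGKMRU: EGKMR={A} ∩ U={A} → {A} (+0)
site 2, node ER: E={G} ∪ R={A} → {A,G} (+1)
site 2, node GK: G={T} ∪ K={G} → {G,T} (+1)
site 2, node EGKR: ER={A,G} ∩ GK={G,T} → {G} (+0)
site 2, node EGKMR: EGKR={G} ∪ M={A} → {A,G} (+1)
site 2, node EGKMRU: EGKMR={A,G} ∪ U={C} → {A,C,G} (+1)
site 3, node ER: E={G} ∪ R={T} → {G,T} (+1)
site 3, node GK: G={G} ∩ K={G} → {G} (+0)
site 3, node EGKR: ER={G,T} ∩ GK={G} → {G} (+0)
site 3, node EGKMR: EGKR={G} ∪ M={A} → {A,G} (+1)
site 3, node EGKMRU: EGKMR={A,G} ∪ U={T} → {A,G,T} (+1)
site 4, node ER: E={A} ∪ R={C} → {A,C} (+1)
site 4, node GK: G={A} ∪ K={C} → {A,C} (+1)
site 4, node EGKR: ER={A,C} ∩ GK={A,C} → {A,C} (+0)
site 4, node EGKMR: EGKR={A,C} ∩ M={A} → {A} (+0)
site 4, node EGKMRU: EGKMR={A} ∪ U={T} → {A,T} (+1)
site 5, node ER: E={A} ∪ R={T} → {A,T} (+1)
site 5, node GK: G={G} ∪ K={T} → {G,T} (+1)
site 5, node EGKR: ER={A,T} ∩ GK={G,T} → {T} (+0)
site 5, node EGKMR: EGKR={T} ∪ M={A} → {A,T} (+1)
site 5, node EGKMRU: EGKMR={A,T} ∪ U={C} → {A,C,T} (+1)
site 6, node ER: E={T} ∩ R={T} → {T} (+0)
site 6, node GK: G={A} ∪ K={G} → {A,G} (+1)
site 6, node EGKR: ER={T} ∪ GK={A,G} → {A,G,T} (+1)
site 6, node EGKMR: EGKR={A,G,T} ∩ M={G} → {G} (+0)
site 6, node EGKMRU: EGKMR={G} ∪ U={T} → {G,T} (+1)
site 7, node ER: E={C} ∪ R={T} → {C,T} (+1)
site 7, node GK: G={A} ∪ K={G} → {A,G} (+1)
site 7, node EGKR: ER={C,T} ∪ GK={A,G} → {A,C,G,T} (+1)
site 7, node EGKMR: EGKR={A,C,G,T} ∩ M={T} → {T} (+0)
site 7, node EGKMRU: EGKMR={T} ∪ U={A} → {A,T} (+1)
per-site changes: [2, 3, 4, 3, 3, 4, 3, 4]; total = 26

G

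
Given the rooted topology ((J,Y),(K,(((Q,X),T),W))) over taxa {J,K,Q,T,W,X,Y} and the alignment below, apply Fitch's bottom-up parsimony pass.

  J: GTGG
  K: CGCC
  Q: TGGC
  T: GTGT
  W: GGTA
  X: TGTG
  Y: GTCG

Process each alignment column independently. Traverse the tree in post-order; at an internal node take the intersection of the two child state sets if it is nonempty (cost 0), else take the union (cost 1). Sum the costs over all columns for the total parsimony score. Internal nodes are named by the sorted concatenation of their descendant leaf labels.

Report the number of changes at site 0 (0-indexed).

site 0, node JY: J={G} ∩ Y={G} → {G} (+0)
site 0, node QX: Q={T} ∩ X={T} → {T} (+0)
site 0, node QTX: QX={T} ∪ T={G} → {G,T} (+1)
site 0, node QTWX: QTX={G,T} ∩ W={G} → {G} (+0)
site 0, node KQTWX: K={C} ∪ QTWX={G} → {C,G} (+1)
site 0, node JKQTWXY: JY={G} ∩ KQTWX={C,G} → {G} (+0)
site 1, node JY: J={T} ∩ Y={T} → {T} (+0)
site 1, node QX: Q={G} ∩ X={G} → {G} (+0)
site 1, node QTX: QX={G} ∪ T={T} → {G,T} (+1)
site 1, node QTWX: QTX={G,T} ∩ W={G} → {G} (+0)
site 1, node KQTWX: K={G} ∩ QTWX={G} → {G} (+0)
site 1, node JKQTWXY: JY={T} ∪ KQTWX={G} → {G,T} (+1)
site 2, node JY: J={G} ∪ Y={C} → {C,G} (+1)
site 2, node QX: Q={G} ∪ X={T} → {G,T} (+1)
site 2, node QTX: QX={G,T} ∩ T={G} → {G} (+0)
site 2, node QTWX: QTX={G} ∪ W={T} → {G,T} (+1)
site 2, node KQTWX: K={C} ∪ QTWX={G,T} → {C,G,T} (+1)
site 2, node JKQTWXY: JY={C,G} ∩ KQTWX={C,G,T} → {C,G} (+0)
site 3, node JY: J={G} ∩ Y={G} → {G} (+0)
site 3, node QX: Q={C} ∪ X={G} → {C,G} (+1)
site 3, node QTX: QX={C,G} ∪ T={T} → {C,G,T} (+1)
site 3, node QTWX: QTX={C,G,T} ∪ W={A} → {A,C,G,T} (+1)
site 3, node KQTWX: K={C} ∩ QTWX={A,C,G,T} → {C} (+0)
site 3, node JKQTWXY: JY={G} ∪ KQTWX={C} → {C,G} (+1)
per-site changes: [2, 2, 4, 4]; total = 12

2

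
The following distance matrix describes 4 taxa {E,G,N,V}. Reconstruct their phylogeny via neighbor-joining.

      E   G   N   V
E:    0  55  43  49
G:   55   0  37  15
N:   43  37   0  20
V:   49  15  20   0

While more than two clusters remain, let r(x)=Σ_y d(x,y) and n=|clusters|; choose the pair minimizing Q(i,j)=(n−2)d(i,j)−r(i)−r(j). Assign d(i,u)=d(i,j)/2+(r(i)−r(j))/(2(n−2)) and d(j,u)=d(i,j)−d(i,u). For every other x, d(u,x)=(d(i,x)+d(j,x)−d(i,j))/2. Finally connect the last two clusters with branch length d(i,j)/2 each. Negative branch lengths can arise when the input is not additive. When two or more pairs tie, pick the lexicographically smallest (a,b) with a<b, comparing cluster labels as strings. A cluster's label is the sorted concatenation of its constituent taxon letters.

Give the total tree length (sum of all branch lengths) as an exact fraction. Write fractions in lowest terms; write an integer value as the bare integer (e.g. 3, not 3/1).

277/4

iteration 1: select E,N (d=43, Q=-161); attach at lengths (133/4, 39/4); label the merged cluster EN
  updated: d(EN,G)=49/2, d(EN,V)=13
iteration 2: select EN,G (d=49/2, Q=-105/2); attach at lengths (45/4, 53/4); label the merged cluster EGN
  updated: d(EGN,V)=7/4
iteration 3: select EGN,V (d=7/4); attach at lengths (7/8, 7/8); label the merged cluster EGNV
final tree: (((E:133/4,N:39/4):45/4,G:53/4):7/8,V:7/8)
total length: 277/4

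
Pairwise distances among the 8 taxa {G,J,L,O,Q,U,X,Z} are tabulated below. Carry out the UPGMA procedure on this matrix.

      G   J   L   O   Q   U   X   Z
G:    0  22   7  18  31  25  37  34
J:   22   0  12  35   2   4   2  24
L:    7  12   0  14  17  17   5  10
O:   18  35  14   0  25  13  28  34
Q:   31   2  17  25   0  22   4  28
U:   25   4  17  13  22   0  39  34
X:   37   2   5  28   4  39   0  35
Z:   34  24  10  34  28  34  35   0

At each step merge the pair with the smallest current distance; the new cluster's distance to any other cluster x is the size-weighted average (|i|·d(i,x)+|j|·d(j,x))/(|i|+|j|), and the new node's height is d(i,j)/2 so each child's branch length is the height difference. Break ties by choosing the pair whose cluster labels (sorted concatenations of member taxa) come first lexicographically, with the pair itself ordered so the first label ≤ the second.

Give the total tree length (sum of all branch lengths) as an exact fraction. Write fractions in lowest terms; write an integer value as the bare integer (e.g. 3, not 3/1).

1. join J+Q (d=2) ⇒ JQ; edges |J|=1, |Q|=1
  updated: d(G,JQ)=53/2, d(JQ,L)=29/2, d(JQ,O)=30, d(JQ,U)=13, d(JQ,X)=3, d(JQ,Z)=26
2. join JQ+X (d=3) ⇒ JQX; edges |JQ|=1/2, |X|=3/2
  updated: d(G,JQX)=30, d(JQX,L)=34/3, d(JQX,O)=88/3, d(JQX,U)=65/3, d(JQX,Z)=29
3. join G+L (d=7) ⇒ GL; edges |G|=7/2, |L|=7/2
  updated: d(GL,JQX)=62/3, d(GL,O)=16, d(GL,U)=21, d(GL,Z)=22
4. join O+U (d=13) ⇒ OU; edges |O|=13/2, |U|=13/2
  updated: d(GL,OU)=37/2, d(JQX,OU)=51/2, d(OU,Z)=34
5. join GL+OU (d=37/2) ⇒ GLOU; edges |GL|=23/4, |OU|=11/4
  updated: d(GLOU,JQX)=277/12, d(GLOU,Z)=28
6. join GLOU+JQX (d=277/12) ⇒ GJLOQUX; edges |GLOU|=55/24, |JQX|=241/24
  updated: d(GJLOQUX,Z)=199/7
7. join GJLOQUX+Z (d=199/7) ⇒ GJLOQUXZ; edges |GJLOQUX|=449/168, |Z|=199/14
final tree: ((((G:7/2,L:7/2):23/4,(O:13/2,U:13/2):11/4):55/24,((J:1,Q:1):1/2,X:3/2):241/24):449/168,Z:199/14)
total length: 10369/168

10369/168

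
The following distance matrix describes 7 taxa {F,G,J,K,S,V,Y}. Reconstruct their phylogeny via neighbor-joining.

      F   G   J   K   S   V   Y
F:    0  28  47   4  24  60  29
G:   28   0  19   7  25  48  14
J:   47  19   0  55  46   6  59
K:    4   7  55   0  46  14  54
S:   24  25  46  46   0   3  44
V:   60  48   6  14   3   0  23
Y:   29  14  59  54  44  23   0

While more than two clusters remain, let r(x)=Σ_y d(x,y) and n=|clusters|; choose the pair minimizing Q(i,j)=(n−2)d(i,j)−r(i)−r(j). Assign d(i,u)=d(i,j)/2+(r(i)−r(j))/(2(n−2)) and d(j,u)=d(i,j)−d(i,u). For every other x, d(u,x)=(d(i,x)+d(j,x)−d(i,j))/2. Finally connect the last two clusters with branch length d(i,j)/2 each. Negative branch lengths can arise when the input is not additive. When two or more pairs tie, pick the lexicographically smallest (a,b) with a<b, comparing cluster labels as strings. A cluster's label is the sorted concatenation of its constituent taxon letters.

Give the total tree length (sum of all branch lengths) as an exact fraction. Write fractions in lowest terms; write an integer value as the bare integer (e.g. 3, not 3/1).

1. join J+V (d=6, Q=-356) ⇒ JV; edges |J|=54/5, |V|=-24/5
  updated: d(F,JV)=101/2, d(G,JV)=61/2, d(JV,K)=63/2, d(JV,S)=43/2, d(JV,Y)=38
2. join F+K (d=4, Q=-262) ⇒ FK; edges |F|=9/8, |K|=23/8
  updated: d(FK,G)=31/2, d(FK,JV)=39, d(FK,S)=33, d(FK,Y)=79/2
3. join JV+S (d=43/2, Q=-188) ⇒ JSV; edges |JV|=35/3, |S|=59/6
  updated: d(FK,JSV)=101/4, d(G,JSV)=17, d(JSV,Y)=121/4
4. join FK+JSV (d=101/4, Q=-409/4) ⇒ FJKSV; edges |FK|=233/16, |JSV|=171/16
  updated: d(FJKSV,G)=29/8, d(FJKSV,Y)=89/4
5. join FJKSV+G (d=29/8, Q=-319/8) ⇒ FGJKSV; edges |FJKSV|=95/16, |G|=-37/16
  updated: d(FGJKSV,Y)=261/16
6. join FGJKSV+Y (d=261/16) ⇒ FGJKSVY; edges |FGJKSV|=261/32, |Y|=261/32
final tree: ((((F:9/8,K:23/8):233/16,((J:54/5,V:-24/5):35/3,S:59/6):171/16):95/16,G:-37/16):261/32,Y:261/32)
total length: 1227/16

1227/16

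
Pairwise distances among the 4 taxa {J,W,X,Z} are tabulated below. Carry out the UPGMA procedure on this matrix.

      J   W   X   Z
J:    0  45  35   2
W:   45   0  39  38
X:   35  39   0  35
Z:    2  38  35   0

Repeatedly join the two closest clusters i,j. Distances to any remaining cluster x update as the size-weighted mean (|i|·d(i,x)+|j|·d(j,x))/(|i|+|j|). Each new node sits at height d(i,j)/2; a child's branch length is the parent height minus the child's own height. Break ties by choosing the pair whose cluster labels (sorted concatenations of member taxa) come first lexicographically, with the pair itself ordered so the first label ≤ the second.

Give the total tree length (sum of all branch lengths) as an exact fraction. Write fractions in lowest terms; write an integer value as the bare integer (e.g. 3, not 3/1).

1. join J+Z (d=2) ⇒ JZ; edges |J|=1, |Z|=1
  updated: d(JZ,W)=83/2, d(JZ,X)=35
2. join JZ+X (d=35) ⇒ JXZ; edges |JZ|=33/2, |X|=35/2
  updated: d(JXZ,W)=122/3
3. join JXZ+W (d=122/3) ⇒ JWXZ; edges |JXZ|=17/6, |W|=61/3
final tree: (((J:1,Z:1):33/2,X:35/2):17/6,W:61/3)
total length: 355/6

355/6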